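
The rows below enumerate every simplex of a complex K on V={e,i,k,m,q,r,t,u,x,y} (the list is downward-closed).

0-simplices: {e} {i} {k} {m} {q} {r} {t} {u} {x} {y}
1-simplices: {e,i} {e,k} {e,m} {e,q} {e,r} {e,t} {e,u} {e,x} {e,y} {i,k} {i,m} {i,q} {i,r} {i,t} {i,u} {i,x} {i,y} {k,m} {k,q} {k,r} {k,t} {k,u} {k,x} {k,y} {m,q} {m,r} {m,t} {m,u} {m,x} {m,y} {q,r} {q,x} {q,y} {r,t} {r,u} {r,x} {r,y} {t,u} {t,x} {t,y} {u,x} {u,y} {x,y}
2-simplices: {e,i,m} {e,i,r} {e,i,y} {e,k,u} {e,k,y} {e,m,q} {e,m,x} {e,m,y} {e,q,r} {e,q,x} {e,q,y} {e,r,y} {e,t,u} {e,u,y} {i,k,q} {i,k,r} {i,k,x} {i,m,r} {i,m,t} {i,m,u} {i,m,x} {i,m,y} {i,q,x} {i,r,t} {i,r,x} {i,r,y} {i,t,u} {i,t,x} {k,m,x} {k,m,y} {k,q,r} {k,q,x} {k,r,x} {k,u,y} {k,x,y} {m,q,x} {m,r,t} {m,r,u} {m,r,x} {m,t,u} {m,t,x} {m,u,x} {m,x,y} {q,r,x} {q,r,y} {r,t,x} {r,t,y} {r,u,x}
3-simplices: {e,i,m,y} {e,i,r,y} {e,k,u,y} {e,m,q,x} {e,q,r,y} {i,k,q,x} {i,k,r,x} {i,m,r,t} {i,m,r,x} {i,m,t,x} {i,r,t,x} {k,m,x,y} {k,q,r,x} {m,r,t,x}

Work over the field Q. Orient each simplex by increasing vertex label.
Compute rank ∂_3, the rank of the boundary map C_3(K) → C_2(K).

rank∂_3=13

n_0=10 n_1=43 n_2=48 n_3=14  [Q]
∂1: piv[ei,ek,em,eq,er,et,eu,ex,ey] rk=9  ker:ik,im,iq,ir,it,iu,ix,iy,km,kq,kr,kt,ku,kx,ky,mq,mr,mt,mu,mx,my,qr,qx,qy,rt,ru,rx,ry,tu,tx,ty,ux,uy,xy
∂2: piv[eim,eir,eiy,eku,eky,emq,emx,emy,eqr,eqx,eqy,ery,etu,euy,ikq,ikr,ikx,imr,imt,imu,imx,iqx,irt,irx,itu,itx,kmx,kmy,kxy,mru,mux,rty] rk=32  ker:imy,iry,kqr,kqx,krx,kuy,mqx,mrt,mrx,mtu,mtx,mxy,qrx,qry,rtx,rux
∂3: piv[eimy,eiry,ekuy,emqx,eqry,ikqx,ikrx,imrt,imrx,imtx,irtx,kmxy,kqrx] rk=13  ker:mrtx
rk∂_3=13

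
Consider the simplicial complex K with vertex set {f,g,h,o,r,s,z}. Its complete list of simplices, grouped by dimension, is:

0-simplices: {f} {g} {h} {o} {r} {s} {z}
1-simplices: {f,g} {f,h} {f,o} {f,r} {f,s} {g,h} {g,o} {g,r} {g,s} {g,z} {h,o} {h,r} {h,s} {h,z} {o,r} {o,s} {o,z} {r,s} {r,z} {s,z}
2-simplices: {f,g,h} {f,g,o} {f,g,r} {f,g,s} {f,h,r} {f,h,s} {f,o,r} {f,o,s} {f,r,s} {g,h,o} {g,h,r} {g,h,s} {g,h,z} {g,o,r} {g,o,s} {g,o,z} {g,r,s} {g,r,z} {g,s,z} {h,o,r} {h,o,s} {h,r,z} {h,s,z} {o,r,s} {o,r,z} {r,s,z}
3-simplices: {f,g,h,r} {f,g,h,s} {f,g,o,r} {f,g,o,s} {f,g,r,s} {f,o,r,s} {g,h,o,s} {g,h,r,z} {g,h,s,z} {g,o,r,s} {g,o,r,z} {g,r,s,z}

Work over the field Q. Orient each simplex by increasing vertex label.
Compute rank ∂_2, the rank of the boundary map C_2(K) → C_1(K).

rank∂_2=14

n_0=7 n_1=20 n_2=26 n_3=12  [Q]
∂1: piv[fg,fh,fo,fr,fs,gz] rk=6  ker:gh,go,gr,gs,ho,hr,hs,hz,or,os,oz,rs,rz,sz
∂2: piv[fgh,fgo,fgr,fgs,fhr,fhs,for,fos,frs,gho,ghz,goz,grz,gsz] rk=14  ker:ghr,ghs,gor,gos,grs,hor,hos,hrz,hsz,ors,orz,rsz
∂3: piv[fghr,fghs,fgor,fgos,fgrs,fors,ghos,ghrz,ghsz,gorz,grsz] rk=11  ker:gors
rk∂_2=14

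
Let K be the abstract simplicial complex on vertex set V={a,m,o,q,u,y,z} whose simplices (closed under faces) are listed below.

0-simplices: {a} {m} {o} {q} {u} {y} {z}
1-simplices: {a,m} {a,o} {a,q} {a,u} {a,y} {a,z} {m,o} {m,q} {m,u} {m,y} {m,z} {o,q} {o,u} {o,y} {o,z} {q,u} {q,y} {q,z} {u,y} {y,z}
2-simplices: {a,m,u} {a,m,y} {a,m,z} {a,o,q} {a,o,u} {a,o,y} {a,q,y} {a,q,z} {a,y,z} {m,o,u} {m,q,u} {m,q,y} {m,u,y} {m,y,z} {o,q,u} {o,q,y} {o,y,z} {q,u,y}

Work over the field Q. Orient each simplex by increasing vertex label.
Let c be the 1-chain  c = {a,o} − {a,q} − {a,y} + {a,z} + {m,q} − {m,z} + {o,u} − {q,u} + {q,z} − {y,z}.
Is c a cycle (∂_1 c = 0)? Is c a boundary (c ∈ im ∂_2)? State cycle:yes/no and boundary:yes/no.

n_0=7 n_1=20 n_2=18  [Q]
∂1: piv[am,ao,aq,au,ay,az] rk=6  ker:mo,mq,mu,my,mz,oq,ou,oy,oz,qu,qy,qz,uy,yz
∂2: piv[amu,amy,amz,aoq,aou,aoy,aqy,aqz,ayz,mou,mqu,mqy,muy,oyz] rk=14  ker:myz,oqu,oqy,quy
∂1c = 0
c vs im∂2: reduces to 0 ⇒ boundary

cycle:yes boundary:yes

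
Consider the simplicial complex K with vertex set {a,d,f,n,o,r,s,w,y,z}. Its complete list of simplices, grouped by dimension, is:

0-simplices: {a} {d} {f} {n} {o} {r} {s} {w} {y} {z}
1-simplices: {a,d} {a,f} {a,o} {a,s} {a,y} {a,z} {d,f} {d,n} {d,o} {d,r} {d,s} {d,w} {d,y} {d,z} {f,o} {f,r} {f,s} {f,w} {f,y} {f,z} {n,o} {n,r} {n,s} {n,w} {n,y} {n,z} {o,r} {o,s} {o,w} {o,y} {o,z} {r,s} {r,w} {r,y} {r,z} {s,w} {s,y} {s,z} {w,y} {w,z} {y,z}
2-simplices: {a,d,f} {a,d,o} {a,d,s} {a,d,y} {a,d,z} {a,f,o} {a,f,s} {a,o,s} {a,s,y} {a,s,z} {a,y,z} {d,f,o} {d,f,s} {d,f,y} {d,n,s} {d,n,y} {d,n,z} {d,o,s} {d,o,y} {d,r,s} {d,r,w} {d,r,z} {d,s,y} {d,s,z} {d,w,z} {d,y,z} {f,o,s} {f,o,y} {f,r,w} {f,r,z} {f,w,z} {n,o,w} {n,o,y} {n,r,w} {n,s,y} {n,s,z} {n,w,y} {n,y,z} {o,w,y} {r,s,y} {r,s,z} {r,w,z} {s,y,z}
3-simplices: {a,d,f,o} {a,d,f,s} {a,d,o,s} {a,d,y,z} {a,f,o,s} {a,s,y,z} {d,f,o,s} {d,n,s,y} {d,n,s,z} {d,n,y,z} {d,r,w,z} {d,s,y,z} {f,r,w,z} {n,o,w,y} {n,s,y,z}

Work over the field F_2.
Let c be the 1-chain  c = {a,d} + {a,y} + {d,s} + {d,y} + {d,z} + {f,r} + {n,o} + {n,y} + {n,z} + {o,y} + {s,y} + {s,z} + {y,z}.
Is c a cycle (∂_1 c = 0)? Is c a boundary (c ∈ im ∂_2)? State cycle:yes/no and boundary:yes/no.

n_0=10 n_1=41 n_2=43 n_3=15  [Z2]
∂1: piv[ad,af,ao,as,ay,az,dn,dr,dw] rk=9  ker:df,do,ds,dy,dz,fo,fr,fs,fw,fy,fz,no,nr,ns,nw,ny,nz,or,os,ow,oy,oz,rs,rw,ry,rz,sw,sy,sz,wy,wz,yz
∂2: piv[adf,ado,ads,ady,adz,afo,afs,aos,asy,asz,ayz,dfy,dns,dny,dnz,doy,drs,drw,drz,dwz,frw,frz,now,noy,nrw,nwy,rsy] rk=27  ker:dfo,dfs,dos,dsy,dsz,dyz,fos,foy,fwz,nsy,nsz,nyz,owy,rsz,rwz,syz
∂3: piv[adfo,adfs,ados,adyz,afos,asyz,dnsy,dnsz,dnyz,drwz,dsyz,frwz,nowy] rk=13  ker:dfos,nsyz
∂1c = {f} + {n} + {r} + {s}

cycle:no boundary:no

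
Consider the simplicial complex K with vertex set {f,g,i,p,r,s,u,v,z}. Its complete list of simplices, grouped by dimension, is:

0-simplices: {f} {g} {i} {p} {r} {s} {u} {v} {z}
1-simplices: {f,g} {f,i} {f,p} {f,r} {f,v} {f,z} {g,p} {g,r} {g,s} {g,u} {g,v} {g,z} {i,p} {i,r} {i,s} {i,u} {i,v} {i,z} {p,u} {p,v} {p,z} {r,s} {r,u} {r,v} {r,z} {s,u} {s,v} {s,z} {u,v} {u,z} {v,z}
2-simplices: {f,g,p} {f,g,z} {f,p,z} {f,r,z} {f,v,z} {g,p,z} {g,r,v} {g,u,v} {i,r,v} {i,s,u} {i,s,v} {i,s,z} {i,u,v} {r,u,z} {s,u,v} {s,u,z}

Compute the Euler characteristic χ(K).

χ(K)=-6

n_0=9 n_1=31 n_2=16
χ=+9−31+16=-6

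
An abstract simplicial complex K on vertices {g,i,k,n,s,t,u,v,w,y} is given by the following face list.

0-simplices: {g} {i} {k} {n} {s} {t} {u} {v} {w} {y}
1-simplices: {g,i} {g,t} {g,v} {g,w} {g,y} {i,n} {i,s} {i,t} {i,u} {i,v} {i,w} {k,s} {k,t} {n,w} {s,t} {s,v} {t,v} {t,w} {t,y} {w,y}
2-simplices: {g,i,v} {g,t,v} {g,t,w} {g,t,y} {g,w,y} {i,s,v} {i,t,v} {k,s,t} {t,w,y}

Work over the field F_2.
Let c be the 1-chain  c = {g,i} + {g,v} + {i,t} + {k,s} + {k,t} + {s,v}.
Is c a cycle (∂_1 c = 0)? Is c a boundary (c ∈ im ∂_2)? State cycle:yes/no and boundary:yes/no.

cycle:yes boundary:no

n_0=10 n_1=20 n_2=9  [Z2]
∂1: piv[gi,gt,gv,gw,gy,in,is,iu,ks] rk=9  ker:it,iv,iw,kt,nw,st,sv,tv,tw,ty,wy
∂2: piv[giv,gtv,gtw,gty,gwy,isv,itv,kst] rk=8  ker:twy
∂1c = 0
c vs im∂2: residual ≠ 0 ⇒ not boundary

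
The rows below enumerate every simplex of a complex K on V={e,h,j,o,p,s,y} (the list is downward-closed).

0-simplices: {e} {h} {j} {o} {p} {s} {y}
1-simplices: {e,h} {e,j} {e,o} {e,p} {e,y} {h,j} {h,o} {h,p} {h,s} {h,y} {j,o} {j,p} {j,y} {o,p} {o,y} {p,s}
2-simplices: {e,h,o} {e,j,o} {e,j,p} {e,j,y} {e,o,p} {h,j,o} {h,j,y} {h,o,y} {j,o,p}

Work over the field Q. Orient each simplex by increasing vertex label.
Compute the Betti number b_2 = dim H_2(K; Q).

n_0=7 n_1=16 n_2=9  [Q]
∂1: piv[eh,ej,eo,ep,ey,hs] rk=6  ker:hj,ho,hp,hy,jo,jp,jy,op,oy,ps
∂2: piv[eho,ejo,ejp,ejy,eop,hjo,hjy,hoy] rk=8  ker:jop
b_2=(9−8)−0=1

b_2=1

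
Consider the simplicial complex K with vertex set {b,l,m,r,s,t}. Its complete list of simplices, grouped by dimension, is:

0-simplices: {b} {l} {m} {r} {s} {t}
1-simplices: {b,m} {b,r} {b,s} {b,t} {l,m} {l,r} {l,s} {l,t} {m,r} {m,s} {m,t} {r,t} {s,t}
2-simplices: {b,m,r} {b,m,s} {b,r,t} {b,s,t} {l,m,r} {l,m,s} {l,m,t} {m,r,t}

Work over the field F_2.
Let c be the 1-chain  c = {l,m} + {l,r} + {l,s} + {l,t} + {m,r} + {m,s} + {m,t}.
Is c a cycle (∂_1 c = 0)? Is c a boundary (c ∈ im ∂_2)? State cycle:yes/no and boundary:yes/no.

cycle:yes boundary:yes

n_0=6 n_1=13 n_2=8  [Z2]
∂1: piv[bm,br,bs,bt,lm] rk=5  ker:lr,ls,lt,mr,ms,mt,rt,st
∂2: piv[bmr,bms,brt,bst,lmr,lms,lmt,mrt] rk=8
∂1c = 0
c vs im∂2: reduces to 0 ⇒ boundary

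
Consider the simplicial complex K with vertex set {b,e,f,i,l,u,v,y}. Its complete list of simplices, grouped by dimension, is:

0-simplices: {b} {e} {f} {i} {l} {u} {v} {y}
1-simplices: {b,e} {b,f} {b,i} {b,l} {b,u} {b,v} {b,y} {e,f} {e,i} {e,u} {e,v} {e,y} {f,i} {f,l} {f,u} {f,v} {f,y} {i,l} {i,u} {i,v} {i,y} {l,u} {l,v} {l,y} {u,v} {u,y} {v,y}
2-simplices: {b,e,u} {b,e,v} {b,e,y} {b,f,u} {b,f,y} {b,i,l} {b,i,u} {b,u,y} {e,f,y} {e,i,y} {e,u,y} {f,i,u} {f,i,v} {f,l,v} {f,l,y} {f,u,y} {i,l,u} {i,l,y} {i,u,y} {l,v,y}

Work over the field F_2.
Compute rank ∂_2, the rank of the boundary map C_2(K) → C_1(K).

rank∂_2=18

n_0=8 n_1=27 n_2=20  [Z2]
∂1: piv[be,bf,bi,bl,bu,bv,by] rk=7  ker:ef,ei,eu,ev,ey,fi,fl,fu,fv,fy,il,iu,iv,iy,lu,lv,ly,uv,uy,vy
∂2: piv[beu,bev,bey,bfu,bfy,bil,biu,buy,efy,eiy,fiu,fiv,flv,fly,ilu,ily,iuy,lvy] rk=18  ker:euy,fuy
rk∂_2=18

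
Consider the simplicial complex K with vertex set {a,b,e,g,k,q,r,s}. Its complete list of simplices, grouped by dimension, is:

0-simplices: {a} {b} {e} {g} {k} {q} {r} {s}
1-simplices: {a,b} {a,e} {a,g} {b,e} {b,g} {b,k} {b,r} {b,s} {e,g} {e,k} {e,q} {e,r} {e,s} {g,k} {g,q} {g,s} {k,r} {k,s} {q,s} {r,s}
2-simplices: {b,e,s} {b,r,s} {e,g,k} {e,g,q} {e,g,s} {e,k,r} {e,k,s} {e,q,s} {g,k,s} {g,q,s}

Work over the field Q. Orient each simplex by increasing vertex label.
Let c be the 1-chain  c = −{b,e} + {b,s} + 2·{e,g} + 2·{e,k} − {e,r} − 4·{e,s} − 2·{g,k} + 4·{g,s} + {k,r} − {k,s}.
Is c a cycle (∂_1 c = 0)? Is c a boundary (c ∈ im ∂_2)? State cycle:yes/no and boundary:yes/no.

n_0=8 n_1=20 n_2=10  [Q]
∂1: piv[ab,ae,ag,bk,br,bs,eq] rk=7  ker:be,bg,eg,ek,er,es,gk,gq,gs,kr,ks,qs,rs
∂2: piv[bes,brs,egk,egq,egs,ekr,eks,eqs] rk=8  ker:gks,gqs
∂1c = 0
c vs im∂2: reduces to 0 ⇒ boundary

cycle:yes boundary:yes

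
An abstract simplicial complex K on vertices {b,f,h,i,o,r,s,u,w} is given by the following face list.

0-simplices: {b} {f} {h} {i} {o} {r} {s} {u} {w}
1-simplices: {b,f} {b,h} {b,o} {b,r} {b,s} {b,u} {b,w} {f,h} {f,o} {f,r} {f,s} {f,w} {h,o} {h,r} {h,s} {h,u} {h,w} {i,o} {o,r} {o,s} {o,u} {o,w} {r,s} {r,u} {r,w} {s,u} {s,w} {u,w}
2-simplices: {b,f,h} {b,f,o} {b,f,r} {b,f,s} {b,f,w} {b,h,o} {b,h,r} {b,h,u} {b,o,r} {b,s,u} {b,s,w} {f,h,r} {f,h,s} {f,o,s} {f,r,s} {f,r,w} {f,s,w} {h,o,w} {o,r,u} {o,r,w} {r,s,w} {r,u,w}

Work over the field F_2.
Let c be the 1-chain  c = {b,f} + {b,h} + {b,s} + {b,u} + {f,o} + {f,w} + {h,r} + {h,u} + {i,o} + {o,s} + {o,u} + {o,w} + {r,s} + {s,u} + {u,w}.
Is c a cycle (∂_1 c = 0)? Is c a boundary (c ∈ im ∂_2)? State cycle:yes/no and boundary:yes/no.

n_0=9 n_1=28 n_2=22  [Z2]
∂1: piv[bf,bh,bo,br,bs,bu,bw,io] rk=8  ker:fh,fo,fr,fs,fw,ho,hr,hs,hu,hw,or,os,ou,ow,rs,ru,rw,su,sw,uw
∂2: piv[bfh,bfo,bfr,bfs,bfw,bho,bhr,bhu,bor,bsu,bsw,fhs,fos,frs,frw,how,oru,orw,ruw] rk=19  ker:fhr,fsw,rsw
∂1c = {f} + {h} + {i} + {o} + {u} + {w}

cycle:no boundary:no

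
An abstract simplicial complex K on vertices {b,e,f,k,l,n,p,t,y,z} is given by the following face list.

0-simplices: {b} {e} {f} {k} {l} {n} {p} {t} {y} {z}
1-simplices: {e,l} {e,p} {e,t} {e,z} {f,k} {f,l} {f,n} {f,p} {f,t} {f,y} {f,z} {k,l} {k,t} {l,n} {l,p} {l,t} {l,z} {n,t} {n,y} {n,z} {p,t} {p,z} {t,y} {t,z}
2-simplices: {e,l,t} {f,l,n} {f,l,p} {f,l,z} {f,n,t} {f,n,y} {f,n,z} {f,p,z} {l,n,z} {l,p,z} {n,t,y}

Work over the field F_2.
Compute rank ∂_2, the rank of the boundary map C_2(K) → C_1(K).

rank∂_2=9

n_0=10 n_1=24 n_2=11  [Z2]
∂1: piv[el,ep,et,ez,fk,fl,fn,fy] rk=8  ker:fp,ft,fz,kl,kt,ln,lp,lt,lz,nt,ny,nz,pt,pz,ty,tz
∂2: piv[elt,fln,flp,flz,fnt,fny,fnz,fpz,nty] rk=9  ker:lnz,lpz
rk∂_2=9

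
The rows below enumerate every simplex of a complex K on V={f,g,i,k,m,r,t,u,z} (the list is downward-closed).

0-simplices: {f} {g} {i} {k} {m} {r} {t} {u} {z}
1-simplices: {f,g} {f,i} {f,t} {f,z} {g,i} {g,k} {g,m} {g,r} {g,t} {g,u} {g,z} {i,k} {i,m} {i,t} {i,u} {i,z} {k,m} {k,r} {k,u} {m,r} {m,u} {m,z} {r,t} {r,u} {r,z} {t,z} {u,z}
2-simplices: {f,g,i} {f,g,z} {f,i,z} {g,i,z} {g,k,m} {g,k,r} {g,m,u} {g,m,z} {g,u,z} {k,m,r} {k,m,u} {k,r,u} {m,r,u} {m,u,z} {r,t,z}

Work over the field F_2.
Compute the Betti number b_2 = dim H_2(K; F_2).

b_2=3

n_0=9 n_1=27 n_2=15  [Z2]
∂1: piv[fg,fi,ft,fz,gk,gm,gr,gu] rk=8  ker:gi,gt,gz,ik,im,it,iu,iz,km,kr,ku,mr,mu,mz,rt,ru,rz,tz,uz
∂2: piv[fgi,fgz,fiz,gkm,gkr,gmu,gmz,guz,kmr,kmu,kru,rtz] rk=12  ker:giz,mru,muz
b_2=(15−12)−0=3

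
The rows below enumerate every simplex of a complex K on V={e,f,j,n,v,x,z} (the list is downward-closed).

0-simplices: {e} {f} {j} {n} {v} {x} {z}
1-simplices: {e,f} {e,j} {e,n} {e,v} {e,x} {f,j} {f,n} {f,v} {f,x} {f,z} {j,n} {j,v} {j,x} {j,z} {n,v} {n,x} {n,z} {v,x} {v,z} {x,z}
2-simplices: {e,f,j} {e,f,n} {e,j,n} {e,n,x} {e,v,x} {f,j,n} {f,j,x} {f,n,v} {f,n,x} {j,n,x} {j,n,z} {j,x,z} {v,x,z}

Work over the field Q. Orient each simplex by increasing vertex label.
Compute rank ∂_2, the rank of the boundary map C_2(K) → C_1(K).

rank∂_2=11

n_0=7 n_1=20 n_2=13  [Q]
∂1: piv[ef,ej,en,ev,ex,fz] rk=6  ker:fj,fn,fv,fx,jn,jv,jx,jz,nv,nx,nz,vx,vz,xz
∂2: piv[efj,efn,ejn,enx,evx,fjx,fnv,fnx,jnz,jxz,vxz] rk=11  ker:fjn,jnx
rk∂_2=11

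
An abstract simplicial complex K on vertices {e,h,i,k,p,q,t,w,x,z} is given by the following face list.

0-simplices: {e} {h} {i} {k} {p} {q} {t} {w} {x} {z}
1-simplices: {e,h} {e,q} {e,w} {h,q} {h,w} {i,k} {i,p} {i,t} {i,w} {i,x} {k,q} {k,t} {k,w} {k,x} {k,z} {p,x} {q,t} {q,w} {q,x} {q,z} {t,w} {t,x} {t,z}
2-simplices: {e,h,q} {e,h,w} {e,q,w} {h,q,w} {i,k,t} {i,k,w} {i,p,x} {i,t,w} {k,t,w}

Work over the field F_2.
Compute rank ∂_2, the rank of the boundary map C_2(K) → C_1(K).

n_0=10 n_1=23 n_2=9  [Z2]
∂1: piv[eh,eq,ew,ik,ip,it,iw,ix,kz] rk=9  ker:hq,hw,kq,kt,kw,kx,px,qt,qw,qx,qz,tw,tx,tz
∂2: piv[ehq,ehw,eqw,ikt,ikw,ipx,itw] rk=7  ker:hqw,ktw
rk∂_2=7

rank∂_2=7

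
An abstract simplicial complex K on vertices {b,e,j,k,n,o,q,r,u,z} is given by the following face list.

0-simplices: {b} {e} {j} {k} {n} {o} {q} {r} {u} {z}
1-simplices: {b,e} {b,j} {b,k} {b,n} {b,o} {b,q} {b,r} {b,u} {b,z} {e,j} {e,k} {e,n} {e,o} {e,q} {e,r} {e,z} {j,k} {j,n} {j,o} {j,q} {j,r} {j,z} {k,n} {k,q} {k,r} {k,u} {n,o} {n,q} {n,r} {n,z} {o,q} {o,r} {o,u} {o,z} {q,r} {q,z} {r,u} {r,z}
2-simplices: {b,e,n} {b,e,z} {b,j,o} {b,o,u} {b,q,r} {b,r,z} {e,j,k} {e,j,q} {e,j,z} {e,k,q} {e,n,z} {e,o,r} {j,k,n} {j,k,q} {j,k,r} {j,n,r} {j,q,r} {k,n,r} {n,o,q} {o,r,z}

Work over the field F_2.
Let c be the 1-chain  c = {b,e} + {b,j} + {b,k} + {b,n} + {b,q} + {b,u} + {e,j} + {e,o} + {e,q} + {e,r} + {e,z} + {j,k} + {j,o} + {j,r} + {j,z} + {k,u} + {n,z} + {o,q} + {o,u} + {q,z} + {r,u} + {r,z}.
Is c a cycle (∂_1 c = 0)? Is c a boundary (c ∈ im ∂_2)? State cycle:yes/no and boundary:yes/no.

cycle:no boundary:no

n_0=10 n_1=38 n_2=20  [Z2]
∂1: piv[be,bj,bk,bn,bo,bq,br,bu,bz] rk=9  ker:ej,ek,en,eo,eq,er,ez,jk,jn,jo,jq,jr,jz,kn,kq,kr,ku,no,nq,nr,nz,oq,or,ou,oz,qr,qz,ru,rz
∂2: piv[ben,bez,bjo,bou,bqr,brz,ejk,ejq,ejz,ekq,enz,eor,jkn,jkr,jnr,jqr,noq,orz] rk=18  ker:jkq,knr
∂1c = {k} + {z}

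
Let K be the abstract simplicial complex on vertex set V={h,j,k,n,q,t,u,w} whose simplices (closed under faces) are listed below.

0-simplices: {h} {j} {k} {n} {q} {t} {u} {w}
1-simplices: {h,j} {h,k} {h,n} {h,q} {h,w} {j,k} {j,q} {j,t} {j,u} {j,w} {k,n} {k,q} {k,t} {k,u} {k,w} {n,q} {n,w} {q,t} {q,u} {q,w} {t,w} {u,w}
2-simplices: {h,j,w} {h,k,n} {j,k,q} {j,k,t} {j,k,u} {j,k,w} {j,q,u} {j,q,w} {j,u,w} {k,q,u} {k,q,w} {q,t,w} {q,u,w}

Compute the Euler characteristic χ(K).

χ(K)=-1

n_0=8 n_1=22 n_2=13
χ=+8−22+13=-1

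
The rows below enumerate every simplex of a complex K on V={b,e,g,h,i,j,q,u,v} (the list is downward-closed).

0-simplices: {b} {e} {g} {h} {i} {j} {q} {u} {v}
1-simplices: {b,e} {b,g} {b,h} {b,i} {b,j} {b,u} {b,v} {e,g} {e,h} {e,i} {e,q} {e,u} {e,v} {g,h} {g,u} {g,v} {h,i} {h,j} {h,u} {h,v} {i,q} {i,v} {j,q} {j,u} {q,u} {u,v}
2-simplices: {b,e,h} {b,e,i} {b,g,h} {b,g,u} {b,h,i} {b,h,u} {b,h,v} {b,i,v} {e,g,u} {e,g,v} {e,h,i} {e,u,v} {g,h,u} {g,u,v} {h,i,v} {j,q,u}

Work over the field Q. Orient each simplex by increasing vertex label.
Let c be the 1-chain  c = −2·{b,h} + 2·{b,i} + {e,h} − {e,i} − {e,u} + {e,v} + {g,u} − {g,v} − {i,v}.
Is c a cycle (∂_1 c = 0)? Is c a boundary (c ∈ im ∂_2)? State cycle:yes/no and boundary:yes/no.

cycle:no boundary:no

n_0=9 n_1=26 n_2=16  [Q]
∂1: piv[be,bg,bh,bi,bj,bu,bv,eq] rk=8  ker:eg,eh,ei,eu,ev,gh,gu,gv,hi,hj,hu,hv,iq,iv,jq,ju,qu,uv
∂2: piv[beh,bei,bgh,bgu,bhi,bhu,bhv,biv,egu,egv,euv,jqu] rk=12  ker:ehi,ghu,guv,hiv
∂1c = −{h} + 2·{i} − {v}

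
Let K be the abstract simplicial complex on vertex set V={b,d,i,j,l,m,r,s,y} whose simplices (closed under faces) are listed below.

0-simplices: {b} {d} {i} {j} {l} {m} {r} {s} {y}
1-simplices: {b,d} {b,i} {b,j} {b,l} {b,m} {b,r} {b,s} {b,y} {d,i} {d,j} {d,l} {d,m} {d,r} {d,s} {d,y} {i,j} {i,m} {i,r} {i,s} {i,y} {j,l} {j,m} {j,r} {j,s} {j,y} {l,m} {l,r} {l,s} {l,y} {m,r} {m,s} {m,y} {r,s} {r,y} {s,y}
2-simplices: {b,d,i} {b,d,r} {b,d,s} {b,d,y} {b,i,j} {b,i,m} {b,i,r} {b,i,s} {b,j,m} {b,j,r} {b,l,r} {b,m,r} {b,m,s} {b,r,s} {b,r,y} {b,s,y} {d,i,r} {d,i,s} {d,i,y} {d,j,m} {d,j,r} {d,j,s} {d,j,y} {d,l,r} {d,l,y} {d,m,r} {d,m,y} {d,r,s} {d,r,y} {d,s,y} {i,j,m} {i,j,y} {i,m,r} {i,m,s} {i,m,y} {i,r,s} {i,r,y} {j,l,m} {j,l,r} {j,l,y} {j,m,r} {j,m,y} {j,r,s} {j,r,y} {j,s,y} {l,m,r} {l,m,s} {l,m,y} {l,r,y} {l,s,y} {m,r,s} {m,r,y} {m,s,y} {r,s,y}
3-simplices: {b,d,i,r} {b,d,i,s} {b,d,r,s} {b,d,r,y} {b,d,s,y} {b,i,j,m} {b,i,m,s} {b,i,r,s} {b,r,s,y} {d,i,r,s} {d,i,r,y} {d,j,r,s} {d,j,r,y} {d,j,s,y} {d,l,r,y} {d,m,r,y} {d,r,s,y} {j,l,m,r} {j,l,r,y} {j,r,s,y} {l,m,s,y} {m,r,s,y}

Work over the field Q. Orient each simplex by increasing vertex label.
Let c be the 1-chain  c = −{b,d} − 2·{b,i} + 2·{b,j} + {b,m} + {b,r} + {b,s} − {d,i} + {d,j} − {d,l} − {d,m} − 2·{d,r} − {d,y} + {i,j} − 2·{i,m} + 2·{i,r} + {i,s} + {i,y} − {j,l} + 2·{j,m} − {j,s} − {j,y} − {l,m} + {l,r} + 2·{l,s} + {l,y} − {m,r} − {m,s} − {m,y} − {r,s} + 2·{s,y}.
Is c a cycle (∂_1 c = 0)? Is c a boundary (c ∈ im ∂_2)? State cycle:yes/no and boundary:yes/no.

cycle:no boundary:no

n_0=9 n_1=35 n_2=54 n_3=22  [Q]
∂1: piv[bd,bi,bj,bl,bm,br,bs,by] rk=8  ker:di,dj,dl,dm,dr,ds,dy,ij,im,ir,is,iy,jl,jm,jr,js,jy,lm,lr,ls,ly,mr,ms,my,rs,ry,sy
∂2: piv[bdi,bdr,bds,bdy,bij,bim,bir,bis,bjm,bjr,blr,bmr,bms,brs,bry,bsy,diy,djm,djr,djs,djy,dlr,dly,dmy,jlm,jlr,lms] rk=27  ker:dir,dis,dmr,drs,dry,dsy,ijm,ijy,imr,ims,imy,irs,iry,jly,jmr,jmy,jrs,jry,jsy,lmr,lmy,lry,lsy,mrs,mry,msy,rsy
∂3: piv[bdir,bdis,bdrs,bdry,bdsy,bijm,bims,birs,brsy,diry,djrs,djry,djsy,dlry,dmry,jlmr,jlry,lmsy,mrsy] rk=19  ker:dirs,drsy,jrsy
∂1c = −2·{b} + 4·{d} − 6·{i} + 5·{j} − 5·{l} + 2·{m} + 2·{r} − {s} + {y}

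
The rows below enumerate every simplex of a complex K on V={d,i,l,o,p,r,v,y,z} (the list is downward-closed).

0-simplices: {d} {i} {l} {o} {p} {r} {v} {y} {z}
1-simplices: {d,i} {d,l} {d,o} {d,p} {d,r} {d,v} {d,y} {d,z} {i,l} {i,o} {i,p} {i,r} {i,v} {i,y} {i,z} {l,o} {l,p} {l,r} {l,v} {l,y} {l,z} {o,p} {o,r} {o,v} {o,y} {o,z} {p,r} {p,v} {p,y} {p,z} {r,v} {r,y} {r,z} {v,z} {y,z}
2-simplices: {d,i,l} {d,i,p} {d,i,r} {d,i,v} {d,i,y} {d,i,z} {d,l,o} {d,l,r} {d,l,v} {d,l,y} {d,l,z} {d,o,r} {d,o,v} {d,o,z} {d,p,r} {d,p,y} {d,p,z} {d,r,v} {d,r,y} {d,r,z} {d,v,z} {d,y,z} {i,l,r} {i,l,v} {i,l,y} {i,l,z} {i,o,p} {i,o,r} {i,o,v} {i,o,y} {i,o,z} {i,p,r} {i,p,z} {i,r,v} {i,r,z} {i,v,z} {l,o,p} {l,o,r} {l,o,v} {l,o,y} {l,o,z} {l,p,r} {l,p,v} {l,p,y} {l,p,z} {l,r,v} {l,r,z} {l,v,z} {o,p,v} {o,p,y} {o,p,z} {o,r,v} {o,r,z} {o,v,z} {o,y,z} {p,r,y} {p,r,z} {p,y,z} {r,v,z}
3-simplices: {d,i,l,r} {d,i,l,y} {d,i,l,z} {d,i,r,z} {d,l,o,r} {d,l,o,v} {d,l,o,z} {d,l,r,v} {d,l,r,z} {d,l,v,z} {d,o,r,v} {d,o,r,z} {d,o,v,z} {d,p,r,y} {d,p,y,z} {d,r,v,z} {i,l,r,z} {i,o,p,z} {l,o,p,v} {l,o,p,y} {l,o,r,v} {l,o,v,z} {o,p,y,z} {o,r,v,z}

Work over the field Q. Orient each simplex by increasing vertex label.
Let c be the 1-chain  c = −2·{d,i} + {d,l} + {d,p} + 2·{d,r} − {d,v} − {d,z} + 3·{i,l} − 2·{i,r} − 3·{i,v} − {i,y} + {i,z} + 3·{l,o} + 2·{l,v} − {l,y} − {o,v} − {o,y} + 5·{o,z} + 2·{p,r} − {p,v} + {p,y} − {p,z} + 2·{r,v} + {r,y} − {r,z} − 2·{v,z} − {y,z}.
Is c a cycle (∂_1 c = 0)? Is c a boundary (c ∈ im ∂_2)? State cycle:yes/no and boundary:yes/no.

n_0=9 n_1=35 n_2=59 n_3=24  [Q]
∂1: piv[di,dl,do,dp,dr,dv,dy,dz] rk=8  ker:il,io,ip,ir,iv,iy,iz,lo,lp,lr,lv,ly,lz,op,or,ov,oy,oz,pr,pv,py,pz,rv,ry,rz,vz,yz
∂2: piv[dil,dip,dir,div,diy,diz,dlo,dlr,dlv,dly,dlz,dor,dov,doz,dpr,dpy,dpz,drv,dry,drz,dvz,dyz,iop,ior,ioy,lop,lpv] rk=27  ker:ilr,ilv,ily,ilz,iov,ioz,ipr,ipz,irv,irz,ivz,lor,lov,loy,loz,lpr,lpy,lpz,lrv,lrz,lvz,opv,opy,opz,orv,orz,ovz,oyz,pry,prz,pyz,rvz
∂3: piv[dilr,dily,dilz,dirz,dlor,dlov,dloz,dlrv,dlrz,dlvz,dorv,dorz,dovz,dpry,dpyz,drvz,iopz,lopv,lopy,opyz] rk=20  ker:ilrz,lorv,lovz,orvz
∂1c = 0
c vs im∂2: reduces to 0 ⇒ boundary

cycle:yes boundary:yes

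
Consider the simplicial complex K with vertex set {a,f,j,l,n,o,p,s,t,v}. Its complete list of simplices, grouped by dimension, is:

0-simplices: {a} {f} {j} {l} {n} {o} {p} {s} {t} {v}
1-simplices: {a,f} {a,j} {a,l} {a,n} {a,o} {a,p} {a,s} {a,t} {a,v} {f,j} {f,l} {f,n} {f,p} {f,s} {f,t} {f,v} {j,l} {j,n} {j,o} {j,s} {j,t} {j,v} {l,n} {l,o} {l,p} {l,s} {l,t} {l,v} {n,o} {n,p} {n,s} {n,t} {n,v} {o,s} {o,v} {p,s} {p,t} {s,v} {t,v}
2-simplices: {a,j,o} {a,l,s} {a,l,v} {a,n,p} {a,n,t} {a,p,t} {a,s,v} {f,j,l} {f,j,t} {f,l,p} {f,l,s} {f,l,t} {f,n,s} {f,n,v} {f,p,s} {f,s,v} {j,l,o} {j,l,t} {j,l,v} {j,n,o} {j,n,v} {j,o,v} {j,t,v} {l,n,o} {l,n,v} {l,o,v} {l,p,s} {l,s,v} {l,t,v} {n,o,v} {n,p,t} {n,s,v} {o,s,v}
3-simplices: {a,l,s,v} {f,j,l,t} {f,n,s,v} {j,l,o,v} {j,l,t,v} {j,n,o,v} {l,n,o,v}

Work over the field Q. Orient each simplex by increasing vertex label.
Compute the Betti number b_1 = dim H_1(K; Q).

b_1=6

n_0=10 n_1=39 n_2=33 n_3=7  [Q]
∂1: piv[af,aj,al,an,ao,ap,as,at,av] rk=9  ker:fj,fl,fn,fp,fs,ft,fv,jl,jn,jo,js,jt,jv,ln,lo,lp,ls,lt,lv,no,np,ns,nt,nv,os,ov,ps,pt,sv,tv
∂2: piv[ajo,als,alv,anp,ant,apt,asv,fjl,fjt,flp,fls,flt,fns,fnv,fps,fsv,jlo,jlv,jno,jnv,jov,jtv,lno,osv] rk=24  ker:jlt,lnv,lov,lps,lsv,ltv,nov,npt,nsv
∂3: piv[alsv,fjlt,fnsv,jlov,jltv,jnov,lnov] rk=7
b_1=(39−9)−24=6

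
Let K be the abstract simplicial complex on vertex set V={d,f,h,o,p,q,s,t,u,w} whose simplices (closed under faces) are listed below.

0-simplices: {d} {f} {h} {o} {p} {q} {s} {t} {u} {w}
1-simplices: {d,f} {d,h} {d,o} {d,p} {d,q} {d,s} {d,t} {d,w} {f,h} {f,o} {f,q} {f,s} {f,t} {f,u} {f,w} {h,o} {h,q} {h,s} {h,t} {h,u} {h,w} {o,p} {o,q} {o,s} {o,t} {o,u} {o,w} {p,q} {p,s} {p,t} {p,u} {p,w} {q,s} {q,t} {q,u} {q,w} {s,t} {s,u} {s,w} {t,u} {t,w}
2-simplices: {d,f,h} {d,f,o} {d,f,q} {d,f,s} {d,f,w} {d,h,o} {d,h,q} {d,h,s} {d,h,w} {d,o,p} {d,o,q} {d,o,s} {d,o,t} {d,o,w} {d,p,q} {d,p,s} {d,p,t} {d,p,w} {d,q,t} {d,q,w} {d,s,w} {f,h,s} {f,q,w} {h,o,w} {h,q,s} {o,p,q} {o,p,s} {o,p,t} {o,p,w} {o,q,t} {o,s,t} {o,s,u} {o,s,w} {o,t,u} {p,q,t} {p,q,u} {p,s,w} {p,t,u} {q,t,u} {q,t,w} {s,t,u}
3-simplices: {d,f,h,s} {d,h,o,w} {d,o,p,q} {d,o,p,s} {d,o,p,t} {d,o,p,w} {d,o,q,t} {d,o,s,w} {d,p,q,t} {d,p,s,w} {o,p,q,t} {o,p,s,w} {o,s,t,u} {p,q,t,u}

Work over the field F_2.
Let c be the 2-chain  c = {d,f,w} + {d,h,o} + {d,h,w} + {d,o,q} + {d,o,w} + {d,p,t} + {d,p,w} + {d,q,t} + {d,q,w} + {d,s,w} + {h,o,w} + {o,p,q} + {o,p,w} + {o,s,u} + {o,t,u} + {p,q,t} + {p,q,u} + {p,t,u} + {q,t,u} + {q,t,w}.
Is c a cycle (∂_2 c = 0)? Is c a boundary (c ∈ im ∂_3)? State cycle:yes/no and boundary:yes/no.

cycle:no boundary:no

n_0=10 n_1=41 n_2=41 n_3=14  [Z2]
∂1: piv[df,dh,do,dp,dq,ds,dt,dw,fu] rk=9  ker:fh,fo,fq,fs,ft,fw,ho,hq,hs,ht,hu,hw,op,oq,os,ot,ou,ow,pq,ps,pt,pu,pw,qs,qt,qu,qw,st,su,sw,tu,tw
∂2: piv[dfh,dfo,dfq,dfs,dfw,dho,dhq,dhs,dhw,dop,doq,dos,dot,dow,dpq,dps,dpt,dpw,dqt,dqw,dsw,hqs,ost,osu,otu,pqu,ptu,qtw] rk=28  ker:fhs,fqw,how,opq,ops,opt,opw,oqt,osw,pqt,psw,qtu,stu
∂3: piv[dfhs,dhow,dopq,dops,dopt,dopw,doqt,dosw,dpqt,dpsw,ostu,pqtu] rk=12  ker:opqt,opsw
∂2c = {d,f} + {d,o} + {d,q} + {d,s} + {f,w} + {o,s} + {o,t} + {o,w} + {p,q} + {p,t} + {s,u} + {s,w} + {t,u} + {t,w}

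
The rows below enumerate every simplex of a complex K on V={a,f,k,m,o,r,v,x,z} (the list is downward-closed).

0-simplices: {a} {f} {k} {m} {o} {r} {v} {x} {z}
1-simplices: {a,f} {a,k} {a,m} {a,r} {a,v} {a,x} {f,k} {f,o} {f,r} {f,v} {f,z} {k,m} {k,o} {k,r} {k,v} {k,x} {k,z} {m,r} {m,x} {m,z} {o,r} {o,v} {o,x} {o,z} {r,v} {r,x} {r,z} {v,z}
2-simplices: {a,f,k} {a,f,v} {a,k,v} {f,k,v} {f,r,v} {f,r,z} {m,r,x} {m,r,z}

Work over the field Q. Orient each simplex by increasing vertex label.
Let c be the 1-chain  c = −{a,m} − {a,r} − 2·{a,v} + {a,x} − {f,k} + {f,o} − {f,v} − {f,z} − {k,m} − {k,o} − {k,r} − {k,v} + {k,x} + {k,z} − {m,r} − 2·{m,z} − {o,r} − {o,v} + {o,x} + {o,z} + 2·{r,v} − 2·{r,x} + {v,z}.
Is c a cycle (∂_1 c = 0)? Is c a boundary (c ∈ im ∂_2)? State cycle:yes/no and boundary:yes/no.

n_0=9 n_1=28 n_2=8  [Q]
∂1: piv[af,ak,am,ar,av,ax,fo,fz] rk=8  ker:fk,fr,fv,km,ko,kr,kv,kx,kz,mr,mx,mz,or,ov,ox,oz,rv,rx,rz,vz
∂2: piv[afk,afv,akv,frv,frz,mrx,mrz] rk=7  ker:fkv
∂1c = 3·{a} + 2·{f} + {k} + {m} − 4·{r} − 4·{v} + {x}

cycle:no boundary:no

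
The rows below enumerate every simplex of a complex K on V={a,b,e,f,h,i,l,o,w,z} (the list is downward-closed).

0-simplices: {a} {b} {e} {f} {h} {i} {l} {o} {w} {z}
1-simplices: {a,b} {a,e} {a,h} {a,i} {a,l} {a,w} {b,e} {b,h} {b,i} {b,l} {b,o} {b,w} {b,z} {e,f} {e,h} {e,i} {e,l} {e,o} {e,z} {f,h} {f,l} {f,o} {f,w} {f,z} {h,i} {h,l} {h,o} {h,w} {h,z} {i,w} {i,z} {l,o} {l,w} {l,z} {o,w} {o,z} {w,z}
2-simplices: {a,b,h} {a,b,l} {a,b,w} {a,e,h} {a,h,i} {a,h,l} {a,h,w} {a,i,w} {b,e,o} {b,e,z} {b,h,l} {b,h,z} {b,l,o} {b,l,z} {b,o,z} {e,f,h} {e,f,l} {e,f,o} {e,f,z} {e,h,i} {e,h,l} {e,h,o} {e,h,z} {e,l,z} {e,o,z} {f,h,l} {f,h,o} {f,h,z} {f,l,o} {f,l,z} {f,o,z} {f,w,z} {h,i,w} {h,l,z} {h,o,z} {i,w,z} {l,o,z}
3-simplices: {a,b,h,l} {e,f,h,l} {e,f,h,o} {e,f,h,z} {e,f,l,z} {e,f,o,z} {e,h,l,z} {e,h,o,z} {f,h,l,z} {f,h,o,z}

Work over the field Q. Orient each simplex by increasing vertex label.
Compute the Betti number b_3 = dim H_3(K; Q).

n_0=10 n_1=37 n_2=37 n_3=10  [Q]
∂1: piv[ab,ae,ah,ai,al,aw,bo,bz,ef] rk=9  ker:be,bh,bi,bl,bw,eh,ei,el,eo,ez,fh,fl,fo,fw,fz,hi,hl,ho,hw,hz,iw,iz,lo,lw,lz,ow,oz,wz
∂2: piv[abh,abl,abw,aeh,ahi,ahl,ahw,aiw,beo,bez,bhz,blo,blz,boz,efh,efl,efo,efz,ehi,ehl,eho,ehz,fwz,iwz] rk=24  ker:bhl,elz,eoz,fhl,fho,fhz,flo,flz,foz,hiw,hlz,hoz,loz
∂3: piv[abhl,efhl,efho,efhz,eflz,efoz,ehlz,ehoz] rk=8  ker:fhlz,fhoz
b_3=(10−8)−0=2

b_3=2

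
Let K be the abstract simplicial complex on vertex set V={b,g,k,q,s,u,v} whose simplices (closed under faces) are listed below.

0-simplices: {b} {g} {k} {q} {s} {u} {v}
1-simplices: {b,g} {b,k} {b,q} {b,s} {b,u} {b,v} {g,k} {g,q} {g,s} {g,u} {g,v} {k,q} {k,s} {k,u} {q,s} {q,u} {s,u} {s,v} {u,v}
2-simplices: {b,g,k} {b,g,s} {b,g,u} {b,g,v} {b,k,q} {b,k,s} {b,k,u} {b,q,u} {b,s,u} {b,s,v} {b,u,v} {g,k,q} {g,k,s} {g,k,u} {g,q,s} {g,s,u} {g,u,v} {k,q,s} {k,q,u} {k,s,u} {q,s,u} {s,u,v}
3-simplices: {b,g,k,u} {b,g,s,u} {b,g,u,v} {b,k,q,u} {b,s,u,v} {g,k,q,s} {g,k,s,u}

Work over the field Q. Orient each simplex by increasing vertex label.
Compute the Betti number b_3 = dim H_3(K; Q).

b_3=0

n_0=7 n_1=19 n_2=22 n_3=7  [Q]
∂1: piv[bg,bk,bq,bs,bu,bv] rk=6  ker:gk,gq,gs,gu,gv,kq,ks,ku,qs,qu,su,sv,uv
∂2: piv[bgk,bgs,bgu,bgv,bkq,bks,bku,bqu,bsu,bsv,buv,gkq,gqs] rk=13  ker:gks,gku,gsu,guv,kqs,kqu,ksu,qsu,suv
∂3: piv[bgku,bgsu,bguv,bkqu,bsuv,gkqs,gksu] rk=7
b_3=(7−7)−0=0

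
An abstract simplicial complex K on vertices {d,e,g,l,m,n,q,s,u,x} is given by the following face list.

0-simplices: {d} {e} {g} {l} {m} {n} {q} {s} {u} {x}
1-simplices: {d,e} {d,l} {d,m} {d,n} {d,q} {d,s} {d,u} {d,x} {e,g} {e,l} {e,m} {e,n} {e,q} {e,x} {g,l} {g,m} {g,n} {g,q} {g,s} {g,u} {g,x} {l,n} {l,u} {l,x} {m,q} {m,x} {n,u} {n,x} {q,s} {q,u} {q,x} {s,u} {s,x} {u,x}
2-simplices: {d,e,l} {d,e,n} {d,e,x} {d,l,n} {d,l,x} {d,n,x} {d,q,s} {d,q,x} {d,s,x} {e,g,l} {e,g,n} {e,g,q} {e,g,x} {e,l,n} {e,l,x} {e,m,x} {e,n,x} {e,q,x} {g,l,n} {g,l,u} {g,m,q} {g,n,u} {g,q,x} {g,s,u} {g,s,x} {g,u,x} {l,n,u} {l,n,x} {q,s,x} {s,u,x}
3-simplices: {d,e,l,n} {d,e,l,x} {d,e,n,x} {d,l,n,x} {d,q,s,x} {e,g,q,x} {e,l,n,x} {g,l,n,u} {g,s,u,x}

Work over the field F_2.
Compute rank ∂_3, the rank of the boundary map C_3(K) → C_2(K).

n_0=10 n_1=34 n_2=30 n_3=9  [Z2]
∂1: piv[de,dl,dm,dn,dq,ds,du,dx,eg] rk=9  ker:el,em,en,eq,ex,gl,gm,gn,gq,gs,gu,gx,ln,lu,lx,mq,mx,nu,nx,qs,qu,qx,su,sx,ux
∂2: piv[del,den,dex,dln,dlx,dnx,dqs,dqx,dsx,egl,egn,egq,egx,emx,eqx,glu,gmq,gnu,gsu,gsx,gux] rk=21  ker:eln,elx,enx,gln,gqx,lnu,lnx,qsx,sux
∂3: piv[deln,delx,denx,dlnx,dqsx,egqx,glnu,gsux] rk=8  ker:elnx
rk∂_3=8

rank∂_3=8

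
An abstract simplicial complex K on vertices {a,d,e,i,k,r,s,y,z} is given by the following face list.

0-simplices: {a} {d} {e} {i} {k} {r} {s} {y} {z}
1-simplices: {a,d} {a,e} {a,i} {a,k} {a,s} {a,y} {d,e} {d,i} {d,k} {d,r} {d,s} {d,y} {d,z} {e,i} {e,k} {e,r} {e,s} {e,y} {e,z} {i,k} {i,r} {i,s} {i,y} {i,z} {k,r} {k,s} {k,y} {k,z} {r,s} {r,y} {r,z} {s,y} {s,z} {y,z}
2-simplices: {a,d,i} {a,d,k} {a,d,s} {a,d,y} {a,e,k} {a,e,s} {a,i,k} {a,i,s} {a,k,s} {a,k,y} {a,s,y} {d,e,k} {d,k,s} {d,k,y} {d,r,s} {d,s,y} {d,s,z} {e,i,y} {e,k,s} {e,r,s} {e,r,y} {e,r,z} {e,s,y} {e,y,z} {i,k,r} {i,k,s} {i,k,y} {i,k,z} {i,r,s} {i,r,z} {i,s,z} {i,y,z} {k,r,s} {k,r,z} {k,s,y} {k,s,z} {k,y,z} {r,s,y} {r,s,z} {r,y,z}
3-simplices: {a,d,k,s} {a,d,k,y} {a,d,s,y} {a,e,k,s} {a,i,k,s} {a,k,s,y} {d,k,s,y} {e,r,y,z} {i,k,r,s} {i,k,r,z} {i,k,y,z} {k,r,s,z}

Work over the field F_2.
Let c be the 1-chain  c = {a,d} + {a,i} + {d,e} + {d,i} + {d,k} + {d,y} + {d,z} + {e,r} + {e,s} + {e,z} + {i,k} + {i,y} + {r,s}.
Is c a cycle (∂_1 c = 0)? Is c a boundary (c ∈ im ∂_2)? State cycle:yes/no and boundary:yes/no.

cycle:yes boundary:yes

n_0=9 n_1=34 n_2=40 n_3=12  [Z2]
∂1: piv[ad,ae,ai,ak,as,ay,dr,dz] rk=8  ker:de,di,dk,ds,dy,ei,ek,er,es,ey,ez,ik,ir,is,iy,iz,kr,ks,ky,kz,rs,ry,rz,sy,sz,yz
∂2: piv[adi,adk,ads,ady,aek,aes,aik,ais,aks,aky,asy,dek,drs,dsz,eiy,ers,ery,erz,esy,eyz,ikr,iky,ikz,irs,irz,isz] rk=26  ker:dks,dky,dsy,eks,iks,iyz,krs,krz,ksy,ksz,kyz,rsy,rsz,ryz
∂3: piv[adks,adky,adsy,aeks,aiks,aksy,eryz,ikrs,ikrz,ikyz,krsz] rk=11  ker:dksy
∂1c = 0
c vs im∂2: reduces to 0 ⇒ boundary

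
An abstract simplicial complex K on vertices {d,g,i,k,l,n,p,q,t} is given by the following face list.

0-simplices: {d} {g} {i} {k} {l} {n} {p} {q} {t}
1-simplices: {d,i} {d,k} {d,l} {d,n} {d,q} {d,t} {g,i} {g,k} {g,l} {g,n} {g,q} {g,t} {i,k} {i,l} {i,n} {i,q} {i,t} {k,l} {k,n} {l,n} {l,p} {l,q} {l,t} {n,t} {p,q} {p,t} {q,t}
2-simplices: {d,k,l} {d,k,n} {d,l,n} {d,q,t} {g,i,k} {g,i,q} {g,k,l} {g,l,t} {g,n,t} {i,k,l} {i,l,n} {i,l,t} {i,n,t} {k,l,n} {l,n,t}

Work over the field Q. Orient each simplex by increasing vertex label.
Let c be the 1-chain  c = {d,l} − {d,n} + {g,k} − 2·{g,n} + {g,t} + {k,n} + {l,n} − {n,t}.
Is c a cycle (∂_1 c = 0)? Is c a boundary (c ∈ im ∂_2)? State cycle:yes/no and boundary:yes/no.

cycle:yes boundary:yes

n_0=9 n_1=27 n_2=15  [Q]
∂1: piv[di,dk,dl,dn,dq,dt,gi,lp] rk=8  ker:gk,gl,gn,gq,gt,ik,il,in,iq,it,kl,kn,ln,lq,lt,nt,pq,pt,qt
∂2: piv[dkl,dkn,dln,dqt,gik,giq,gkl,glt,gnt,ikl,iln,ilt,int] rk=13  ker:kln,lnt
∂1c = 0
c vs im∂2: reduces to 0 ⇒ boundary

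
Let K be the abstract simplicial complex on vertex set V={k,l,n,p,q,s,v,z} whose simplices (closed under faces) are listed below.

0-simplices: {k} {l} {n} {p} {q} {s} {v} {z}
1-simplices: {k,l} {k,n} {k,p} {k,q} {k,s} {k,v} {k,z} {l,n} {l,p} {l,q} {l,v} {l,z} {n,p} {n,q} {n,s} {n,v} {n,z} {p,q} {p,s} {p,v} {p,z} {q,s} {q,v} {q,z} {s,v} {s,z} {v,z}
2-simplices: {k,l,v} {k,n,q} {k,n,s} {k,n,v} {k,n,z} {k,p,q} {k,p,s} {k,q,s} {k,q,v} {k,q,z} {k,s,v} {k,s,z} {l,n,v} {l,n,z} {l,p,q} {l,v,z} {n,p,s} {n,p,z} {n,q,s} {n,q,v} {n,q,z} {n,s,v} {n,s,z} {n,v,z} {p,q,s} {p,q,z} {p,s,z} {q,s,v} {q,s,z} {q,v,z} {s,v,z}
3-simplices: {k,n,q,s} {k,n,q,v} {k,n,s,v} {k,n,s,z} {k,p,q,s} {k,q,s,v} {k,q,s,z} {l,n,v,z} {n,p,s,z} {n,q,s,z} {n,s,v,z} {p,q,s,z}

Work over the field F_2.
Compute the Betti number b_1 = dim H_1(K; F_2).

n_0=8 n_1=27 n_2=31 n_3=12  [Z2]
∂1: piv[kl,kn,kp,kq,ks,kv,kz] rk=7  ker:ln,lp,lq,lv,lz,np,nq,ns,nv,nz,pq,ps,pv,pz,qs,qv,qz,sv,sz,vz
∂2: piv[klv,knq,kns,knv,knz,kpq,kps,kqs,kqv,kqz,ksv,ksz,lnv,lnz,lpq,lvz,nps,npz] rk=18  ker:nqs,nqv,nqz,nsv,nsz,nvz,pqs,pqz,psz,qsv,qsz,qvz,svz
∂3: piv[knqs,knqv,knsv,knsz,kpqs,kqsv,kqsz,lnvz,npsz,nqsz,nsvz,pqsz] rk=12
b_1=(27−7)−18=2

b_1=2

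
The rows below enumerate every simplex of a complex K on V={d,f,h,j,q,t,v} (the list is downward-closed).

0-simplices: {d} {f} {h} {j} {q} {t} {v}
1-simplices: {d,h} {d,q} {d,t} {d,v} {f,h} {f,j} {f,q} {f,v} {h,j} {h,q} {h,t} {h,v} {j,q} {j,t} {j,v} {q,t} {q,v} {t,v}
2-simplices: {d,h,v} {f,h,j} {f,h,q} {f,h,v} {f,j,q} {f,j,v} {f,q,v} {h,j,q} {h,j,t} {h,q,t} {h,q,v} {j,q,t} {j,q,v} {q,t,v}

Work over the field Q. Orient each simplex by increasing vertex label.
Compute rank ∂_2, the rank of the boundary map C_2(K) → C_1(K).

n_0=7 n_1=18 n_2=14  [Q]
∂1: piv[dh,dq,dt,dv,fh,fj] rk=6  ker:fq,fv,hj,hq,ht,hv,jq,jt,jv,qt,qv,tv
∂2: piv[dhv,fhj,fhq,fhv,fjq,fjv,fqv,hjt,hqt,qtv] rk=10  ker:hjq,hqv,jqt,jqv
rk∂_2=10

rank∂_2=10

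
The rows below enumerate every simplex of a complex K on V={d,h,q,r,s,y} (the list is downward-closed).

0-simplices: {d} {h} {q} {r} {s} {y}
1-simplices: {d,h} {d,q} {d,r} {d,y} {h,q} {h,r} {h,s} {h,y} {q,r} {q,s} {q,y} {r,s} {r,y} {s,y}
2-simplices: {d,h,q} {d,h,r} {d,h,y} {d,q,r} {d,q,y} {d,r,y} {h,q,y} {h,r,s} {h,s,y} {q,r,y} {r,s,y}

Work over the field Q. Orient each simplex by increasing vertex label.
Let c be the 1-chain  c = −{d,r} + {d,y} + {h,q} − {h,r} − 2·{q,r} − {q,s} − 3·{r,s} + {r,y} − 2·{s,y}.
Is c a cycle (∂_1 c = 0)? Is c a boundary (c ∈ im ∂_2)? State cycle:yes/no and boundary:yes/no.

n_0=6 n_1=14 n_2=11  [Q]
∂1: piv[dh,dq,dr,dy,hs] rk=5  ker:hq,hr,hy,qr,qs,qy,rs,ry,sy
∂2: piv[dhq,dhr,dhy,dqr,dqy,dry,hrs,hsy] rk=8  ker:hqy,qry,rsy
∂1c = 4·{q} − 2·{r} − 2·{s}

cycle:no boundary:no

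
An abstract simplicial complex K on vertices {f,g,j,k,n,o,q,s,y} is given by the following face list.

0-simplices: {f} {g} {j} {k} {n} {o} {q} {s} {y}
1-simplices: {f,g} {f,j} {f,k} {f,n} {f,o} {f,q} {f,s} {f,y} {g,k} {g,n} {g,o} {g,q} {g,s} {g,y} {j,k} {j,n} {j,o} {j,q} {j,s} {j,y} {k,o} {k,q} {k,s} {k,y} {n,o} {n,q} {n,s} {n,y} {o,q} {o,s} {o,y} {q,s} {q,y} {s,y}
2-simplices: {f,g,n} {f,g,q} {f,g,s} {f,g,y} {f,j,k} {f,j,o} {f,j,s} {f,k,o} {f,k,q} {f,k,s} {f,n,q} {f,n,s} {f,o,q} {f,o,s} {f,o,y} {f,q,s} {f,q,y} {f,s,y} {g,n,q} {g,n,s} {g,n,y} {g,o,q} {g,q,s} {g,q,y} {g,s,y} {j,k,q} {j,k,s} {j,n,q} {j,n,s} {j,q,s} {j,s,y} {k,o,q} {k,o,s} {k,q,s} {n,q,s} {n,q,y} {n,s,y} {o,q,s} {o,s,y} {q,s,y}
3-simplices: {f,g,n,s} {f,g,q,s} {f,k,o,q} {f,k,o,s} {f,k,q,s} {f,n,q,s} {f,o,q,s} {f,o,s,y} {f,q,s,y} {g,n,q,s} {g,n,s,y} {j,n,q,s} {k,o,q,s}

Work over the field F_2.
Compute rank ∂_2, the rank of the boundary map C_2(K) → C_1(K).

rank∂_2=23

n_0=9 n_1=34 n_2=40 n_3=13  [Z2]
∂1: piv[fg,fj,fk,fn,fo,fq,fs,fy] rk=8  ker:gk,gn,go,gq,gs,gy,jk,jn,jo,jq,js,jy,ko,kq,ks,ky,no,nq,ns,ny,oq,os,oy,qs,qy,sy
∂2: piv[fgn,fgq,fgs,fgy,fjk,fjo,fjs,fko,fkq,fks,fnq,fns,foq,fos,foy,fqs,fqy,fsy,gny,goq,jkq,jnq,jsy] rk=23  ker:gnq,gns,gqs,gqy,gsy,jks,jns,jqs,koq,kos,kqs,nqs,nqy,nsy,oqs,osy,qsy
∂3: piv[fgns,fgqs,fkoq,fkos,fkqs,fnqs,foqs,fosy,fqsy,gnqs,gnsy,jnqs] rk=12  ker:koqs
rk∂_2=23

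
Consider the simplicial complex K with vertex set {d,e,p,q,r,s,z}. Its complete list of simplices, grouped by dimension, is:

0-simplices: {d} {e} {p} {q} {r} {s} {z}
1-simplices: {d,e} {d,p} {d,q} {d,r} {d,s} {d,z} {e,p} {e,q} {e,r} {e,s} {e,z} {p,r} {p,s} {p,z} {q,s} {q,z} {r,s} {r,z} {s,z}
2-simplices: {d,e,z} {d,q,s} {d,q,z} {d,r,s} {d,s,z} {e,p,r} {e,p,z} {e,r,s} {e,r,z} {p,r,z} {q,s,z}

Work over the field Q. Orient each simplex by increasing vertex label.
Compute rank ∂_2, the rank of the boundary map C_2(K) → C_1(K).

rank∂_2=9

n_0=7 n_1=19 n_2=11  [Q]
∂1: piv[de,dp,dq,dr,ds,dz] rk=6  ker:ep,eq,er,es,ez,pr,ps,pz,qs,qz,rs,rz,sz
∂2: piv[dez,dqs,dqz,drs,dsz,epr,epz,ers,erz] rk=9  ker:prz,qsz
rk∂_2=9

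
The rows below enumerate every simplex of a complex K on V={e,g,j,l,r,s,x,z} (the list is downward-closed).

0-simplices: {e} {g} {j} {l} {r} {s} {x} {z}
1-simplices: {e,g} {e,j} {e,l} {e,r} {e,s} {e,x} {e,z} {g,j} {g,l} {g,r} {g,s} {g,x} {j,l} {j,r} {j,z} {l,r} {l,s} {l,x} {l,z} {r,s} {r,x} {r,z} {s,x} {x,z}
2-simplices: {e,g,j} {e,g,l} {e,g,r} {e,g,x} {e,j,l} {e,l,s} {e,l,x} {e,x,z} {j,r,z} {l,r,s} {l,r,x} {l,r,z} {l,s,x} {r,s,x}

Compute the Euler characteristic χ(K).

χ(K)=-2

n_0=8 n_1=24 n_2=14
χ=+8−24+14=-2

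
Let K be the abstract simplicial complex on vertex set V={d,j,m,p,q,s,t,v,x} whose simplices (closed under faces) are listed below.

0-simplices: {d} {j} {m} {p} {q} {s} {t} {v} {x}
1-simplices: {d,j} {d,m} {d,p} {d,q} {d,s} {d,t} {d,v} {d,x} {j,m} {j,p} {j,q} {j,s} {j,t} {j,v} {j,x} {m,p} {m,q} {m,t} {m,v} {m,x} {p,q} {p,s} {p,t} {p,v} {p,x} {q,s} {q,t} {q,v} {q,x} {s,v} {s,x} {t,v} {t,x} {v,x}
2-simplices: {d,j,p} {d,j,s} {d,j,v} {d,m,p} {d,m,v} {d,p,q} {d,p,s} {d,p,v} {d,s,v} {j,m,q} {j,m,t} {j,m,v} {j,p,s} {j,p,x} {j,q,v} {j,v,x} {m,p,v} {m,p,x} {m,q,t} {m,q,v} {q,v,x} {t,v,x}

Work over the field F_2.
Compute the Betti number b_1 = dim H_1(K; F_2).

b_1=7

n_0=9 n_1=34 n_2=22  [Z2]
∂1: piv[dj,dm,dp,dq,ds,dt,dv,dx] rk=8  ker:jm,jp,jq,js,jt,jv,jx,mp,mq,mt,mv,mx,pq,ps,pt,pv,px,qs,qt,qv,qx,sv,sx,tv,tx,vx
∂2: piv[djp,djs,djv,dmp,dmv,dpq,dps,dpv,dsv,jmq,jmt,jmv,jpx,jqv,jvx,mpx,mqt,qvx,tvx] rk=19  ker:jps,mpv,mqv
b_1=(34−8)−19=7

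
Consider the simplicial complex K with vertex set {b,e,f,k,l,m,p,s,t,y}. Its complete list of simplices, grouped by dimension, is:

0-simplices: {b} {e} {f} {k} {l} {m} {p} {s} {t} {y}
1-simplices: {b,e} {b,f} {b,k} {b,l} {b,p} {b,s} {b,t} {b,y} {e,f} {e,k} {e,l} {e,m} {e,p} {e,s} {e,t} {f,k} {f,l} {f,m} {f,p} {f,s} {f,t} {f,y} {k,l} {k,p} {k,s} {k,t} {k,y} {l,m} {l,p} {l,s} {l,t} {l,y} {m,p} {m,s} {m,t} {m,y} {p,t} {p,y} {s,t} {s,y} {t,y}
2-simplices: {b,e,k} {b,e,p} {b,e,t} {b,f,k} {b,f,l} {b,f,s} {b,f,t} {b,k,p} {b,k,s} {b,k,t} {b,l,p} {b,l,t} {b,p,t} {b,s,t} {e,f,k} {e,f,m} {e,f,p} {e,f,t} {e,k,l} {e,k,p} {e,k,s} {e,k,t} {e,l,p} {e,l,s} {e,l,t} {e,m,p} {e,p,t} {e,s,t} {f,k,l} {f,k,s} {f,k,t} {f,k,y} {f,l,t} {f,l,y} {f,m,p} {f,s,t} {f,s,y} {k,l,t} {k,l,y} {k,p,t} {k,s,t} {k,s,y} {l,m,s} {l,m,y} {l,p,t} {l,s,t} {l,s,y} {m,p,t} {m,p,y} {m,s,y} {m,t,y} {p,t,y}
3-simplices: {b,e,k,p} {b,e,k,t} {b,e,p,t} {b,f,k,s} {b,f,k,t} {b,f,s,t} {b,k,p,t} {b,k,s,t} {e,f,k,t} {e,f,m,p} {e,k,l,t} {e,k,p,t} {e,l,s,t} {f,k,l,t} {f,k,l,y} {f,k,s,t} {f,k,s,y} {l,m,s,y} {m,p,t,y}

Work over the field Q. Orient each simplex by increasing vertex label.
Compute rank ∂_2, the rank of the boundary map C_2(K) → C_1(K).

rank∂_2=30

n_0=10 n_1=41 n_2=52 n_3=19  [Q]
∂1: piv[be,bf,bk,bl,bp,bs,bt,by,em] rk=9  ker:ef,ek,el,ep,es,et,fk,fl,fm,fp,fs,ft,fy,kl,kp,ks,kt,ky,lm,lp,ls,lt,ly,mp,ms,mt,my,pt,py,st,sy,ty
∂2: piv[bek,bep,bet,bfk,bfl,bfs,bft,bkp,bks,bkt,blp,blt,bpt,bst,efk,efm,efp,ekl,eks,elp,els,emp,fky,fly,fsy,lms,lmy,mpt,mpy,mty] rk=30  ker:eft,ekp,ekt,elt,ept,est,fkl,fks,fkt,flt,fmp,fst,klt,kly,kpt,kst,ksy,lpt,lst,lsy,msy,pty
∂3: piv[bekp,bekt,bept,bfks,bfkt,bfst,bkpt,bkst,efkt,efmp,eklt,elst,fklt,fkly,fksy,lmsy,mpty] rk=17  ker:ekpt,fkst
rk∂_2=30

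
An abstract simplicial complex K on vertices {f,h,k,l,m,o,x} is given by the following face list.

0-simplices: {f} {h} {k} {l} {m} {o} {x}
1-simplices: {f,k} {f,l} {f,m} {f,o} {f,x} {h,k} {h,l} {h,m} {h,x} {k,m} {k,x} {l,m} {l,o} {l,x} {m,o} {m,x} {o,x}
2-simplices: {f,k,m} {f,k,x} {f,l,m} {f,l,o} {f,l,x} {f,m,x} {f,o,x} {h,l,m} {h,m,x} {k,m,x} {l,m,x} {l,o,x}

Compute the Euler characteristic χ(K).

n_0=7 n_1=17 n_2=12
χ=+7−17+12=2

χ(K)=2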